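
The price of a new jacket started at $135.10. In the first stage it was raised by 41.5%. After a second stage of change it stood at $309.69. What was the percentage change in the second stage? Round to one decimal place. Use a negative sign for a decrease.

After the first stage: $135.10 × 1.415 = $191.1665.
Second-stage multiplier: $309.69 ÷ $191.1665 ≈ 1.62.
That is a change of 62.0%.

62.0%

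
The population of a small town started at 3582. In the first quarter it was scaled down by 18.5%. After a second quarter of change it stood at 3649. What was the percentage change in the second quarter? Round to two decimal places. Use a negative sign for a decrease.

After the first quarter: 3582 × 0.815 = 2919.33.
Second-quarter multiplier: 3649 ÷ 2919.33 ≈ 1.249944.
That is a change of 24.99%.

24.99%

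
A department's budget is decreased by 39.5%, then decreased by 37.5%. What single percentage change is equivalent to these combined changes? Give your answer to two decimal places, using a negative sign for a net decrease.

A 39.5% decrease multiplies by 0.605.
Then a 37.5% decrease: 0.605 × 0.625 = 0.378125.
Overall factor 0.378125, i.e. -62.19%.

-62.19%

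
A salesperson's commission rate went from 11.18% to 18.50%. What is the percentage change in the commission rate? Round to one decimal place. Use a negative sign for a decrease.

65.5%

The change is 18.50 − 11.18 = 7.32 percentage points.
Relative to the original 11.18%, that is 7.32 ÷ 11.18 ≈ 65.5%.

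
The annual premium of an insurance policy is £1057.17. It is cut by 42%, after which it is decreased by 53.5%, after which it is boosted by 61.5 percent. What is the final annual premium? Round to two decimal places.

Each change multiplies by a factor: 0.58 × 0.465 × 1.615 = 0.4355655.
£1057.17 × 0.4355655 = £460.466779635 ≈ £460.47.

£460.47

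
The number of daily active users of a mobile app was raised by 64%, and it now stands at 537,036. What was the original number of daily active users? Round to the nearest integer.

327,461

The overall multiplier applied was 1.64.
So the original number of daily active users was 537,036 ÷ 1.64 ≈ 327,461.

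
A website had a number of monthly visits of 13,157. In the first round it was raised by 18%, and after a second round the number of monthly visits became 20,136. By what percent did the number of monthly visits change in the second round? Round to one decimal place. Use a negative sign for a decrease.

After the first round: 13,157 × 1.18 = 15525.26.
Second-round multiplier: 20,136 ÷ 15525.26 ≈ 1.29698.
That is a change of 29.7%.

29.7%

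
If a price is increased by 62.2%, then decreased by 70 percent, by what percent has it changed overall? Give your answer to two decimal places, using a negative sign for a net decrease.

A 62.2% increase multiplies by 1.622.
Then a 70% decrease: 1.622 × 0.3 = 0.4866.
Overall factor 0.4866, i.e. -51.34%.

-51.34%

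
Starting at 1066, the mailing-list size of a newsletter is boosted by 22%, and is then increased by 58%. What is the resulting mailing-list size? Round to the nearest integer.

2055

After the 22% increase: 1066 × 1.22 = 1300.52.
After the 58% increase: 1300.52 × 1.58 = 2054.8216 ≈ 2055.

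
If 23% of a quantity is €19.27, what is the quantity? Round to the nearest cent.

€19.27 ÷ 0.23 ≈ €83.78.

€83.78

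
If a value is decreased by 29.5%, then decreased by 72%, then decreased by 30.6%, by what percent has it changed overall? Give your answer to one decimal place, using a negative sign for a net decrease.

A 29.5% decrease multiplies by 0.705.
Then a 72% decrease: 0.705 × 0.28 = 0.1974.
Then a 30.6% decrease: 0.1974 × 0.694 = 0.1369956.
Overall factor 0.1369956, i.e. -86.3%.

-86.3%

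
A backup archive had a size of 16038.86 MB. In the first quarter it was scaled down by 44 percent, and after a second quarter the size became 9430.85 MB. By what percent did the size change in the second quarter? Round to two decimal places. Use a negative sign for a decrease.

After the first quarter: 16038.86 × 0.56 = 8981.7616.
Second-quarter multiplier: 9430.85 ÷ 8981.7616 ≈ 1.05.
That is a change of 5.00%.

5.00%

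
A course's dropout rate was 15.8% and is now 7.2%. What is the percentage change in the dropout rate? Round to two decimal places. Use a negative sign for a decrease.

The change is 7.2 − 15.8 = -8.6 percentage points.
Relative to the original 15.8%, that is -8.6 ÷ 15.8 ≈ -54.43%.

-54.43%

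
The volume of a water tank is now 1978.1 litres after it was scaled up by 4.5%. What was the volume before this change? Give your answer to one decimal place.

1892.9 litres

The overall multiplier applied was 1.045.
So the original volume was 1978.1 ÷ 1.045 ≈ 1892.9 litres.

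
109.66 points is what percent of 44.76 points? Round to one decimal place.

109.66 points ÷ 44.76 points ≈ 245.0%.

245.0%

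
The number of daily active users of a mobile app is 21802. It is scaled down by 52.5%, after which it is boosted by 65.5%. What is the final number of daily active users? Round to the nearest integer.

17139

Each change multiplies by a factor: 0.475 × 1.655 = 0.786125.
21802 × 0.786125 = 17139.09725 ≈ 17139.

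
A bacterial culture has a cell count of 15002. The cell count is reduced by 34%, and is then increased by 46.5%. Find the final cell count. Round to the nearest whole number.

14505

After the 34% decrease: 15002 × 0.66 = 9901.32.
Apply the 46.5% increase: 9901.32 × 1.465 = 14505.4338 ≈ 14505.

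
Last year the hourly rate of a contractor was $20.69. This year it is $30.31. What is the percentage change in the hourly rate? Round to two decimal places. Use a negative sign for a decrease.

46.50%

Change: $30.31 − $20.69 = $9.62.
Relative to the original: $9.62 ÷ $20.69 ≈ 46.50%.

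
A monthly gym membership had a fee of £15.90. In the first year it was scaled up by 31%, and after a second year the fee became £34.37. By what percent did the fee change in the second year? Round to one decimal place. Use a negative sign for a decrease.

65.0%

After the first year: £15.90 × 1.31 = £20.829.
Second-year multiplier: £34.37 ÷ £20.829 ≈ 1.6501.
That is a change of 65.0%.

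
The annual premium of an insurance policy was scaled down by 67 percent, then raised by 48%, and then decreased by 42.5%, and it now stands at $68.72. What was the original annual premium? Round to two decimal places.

Undoing the 42.5% decrease: $68.72 ÷ 0.575 ≈ $119.513043.
Undoing the 48% increase: $119.513043 ÷ 1.48 ≈ $80.752056.
Undoing the 67% decrease: $80.752056 ÷ 0.33 ≈ $244.70.

$244.70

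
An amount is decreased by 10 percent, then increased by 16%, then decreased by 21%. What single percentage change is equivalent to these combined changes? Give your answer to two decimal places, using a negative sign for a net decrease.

A 10% decrease multiplies by 0.9.
Then a 16% increase: 0.9 × 1.16 = 1.044.
Then a 21% decrease: 1.044 × 0.79 = 0.82476.
Overall factor 0.82476, i.e. -17.52%.

-17.52%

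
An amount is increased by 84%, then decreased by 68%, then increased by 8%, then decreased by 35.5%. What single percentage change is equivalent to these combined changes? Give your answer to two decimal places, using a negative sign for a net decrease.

The combined multiplier is 1.84 × 0.32 × 1.08 × 0.645 = 0.41015808.
That corresponds to a decrease of 58.98%.

-58.98%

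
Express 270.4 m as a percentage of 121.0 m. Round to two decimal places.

270.4 m ÷ 121.0 m ≈ 223.47%.

223.47%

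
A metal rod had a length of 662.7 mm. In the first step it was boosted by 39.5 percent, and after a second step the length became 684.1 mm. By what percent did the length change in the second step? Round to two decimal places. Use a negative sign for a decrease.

-26.00%

After the first step: 662.7 × 1.395 = 924.4665.
Second-step multiplier: 684.1 ÷ 924.4665 ≈ 0.739994.
That is a change of -26.00%.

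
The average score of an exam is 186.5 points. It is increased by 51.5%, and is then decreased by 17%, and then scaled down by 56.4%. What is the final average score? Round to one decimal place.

102.2 points

Apply the 51.5% increase: 186.5 × 1.515 = 282.5475.
Apply the 17% decrease: 282.5475 × 0.83 = 234.514425.
Apply the 56.4% decrease: 234.514425 × 0.436 = 102.2482893 ≈ 102.2.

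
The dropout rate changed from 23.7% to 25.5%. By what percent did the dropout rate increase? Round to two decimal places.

7.59%

The change is 25.5 − 23.7 = 1.8 percentage points.
Relative to the original 23.7%, that is 1.8 ÷ 23.7 ≈ 7.59%.
So the dropout rate rose by 7.59%.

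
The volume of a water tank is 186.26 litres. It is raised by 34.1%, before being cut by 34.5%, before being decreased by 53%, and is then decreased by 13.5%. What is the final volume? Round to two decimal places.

Each change multiplies by a factor: 1.341 × 0.655 × 0.47 × 0.865 = 0.35709522525.
186.26 × 0.35709522525 = 66.512556655065 ≈ 66.51.

66.51 litres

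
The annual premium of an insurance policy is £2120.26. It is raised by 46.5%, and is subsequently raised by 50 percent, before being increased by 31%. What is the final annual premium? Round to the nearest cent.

Each change multiplies by a factor: 1.465 × 1.5 × 1.31 = 2.878725.
£2120.26 × 2.878725 = £6103.6454685 ≈ £6103.65.

£6103.65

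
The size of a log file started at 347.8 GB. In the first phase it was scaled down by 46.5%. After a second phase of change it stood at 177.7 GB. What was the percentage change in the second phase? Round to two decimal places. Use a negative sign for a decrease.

-4.50%

After the first phase: 347.8 × 0.535 = 186.073.
Second-phase multiplier: 177.7 ÷ 186.073 ≈ 0.955002.
That is a change of -4.50%.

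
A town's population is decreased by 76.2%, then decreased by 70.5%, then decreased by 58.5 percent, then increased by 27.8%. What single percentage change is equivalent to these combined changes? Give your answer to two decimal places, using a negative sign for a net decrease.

-96.28%

A 76.2% decrease multiplies by 0.238.
Then a 70.5% decrease: 0.238 × 0.295 = 0.07021.
Then a 58.5% decrease: 0.07021 × 0.415 = 0.02913715.
Then a 27.8% increase: 0.02913715 × 1.278 = 0.0372372777.
Overall factor 0.0372372777, i.e. -96.28%.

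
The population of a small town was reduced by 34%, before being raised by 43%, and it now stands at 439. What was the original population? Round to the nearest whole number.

465

Undoing the 43% increase: 439 ÷ 1.43 ≈ 306.993007.
Undoing the 34% decrease: 306.993007 ÷ 0.66 ≈ 465.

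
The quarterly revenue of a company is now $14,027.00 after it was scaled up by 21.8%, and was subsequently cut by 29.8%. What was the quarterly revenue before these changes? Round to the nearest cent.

Undoing the 29.8% decrease: $14,027.00 ÷ 0.702 ≈ $19981.481481.
Undoing the 21.8% increase: $19981.481481 ÷ 1.218 ≈ $16,405.16.

$16,405.16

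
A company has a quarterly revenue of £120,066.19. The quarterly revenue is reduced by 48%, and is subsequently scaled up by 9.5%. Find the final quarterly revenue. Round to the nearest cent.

Apply the 48% decrease: £120,066.19 × 0.52 = £62434.4188.
After the 9.5% increase: £62434.4188 × 1.095 = £68365.688586 ≈ £68,365.69.

£68,365.69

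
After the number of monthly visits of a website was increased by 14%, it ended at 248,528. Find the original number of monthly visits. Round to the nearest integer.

The overall multiplier applied was 1.14.
So the original number of monthly visits was 248,528 ÷ 1.14 ≈ 218,007.

218,007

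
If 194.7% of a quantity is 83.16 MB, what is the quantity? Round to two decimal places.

83.16 MB ÷ 1.947 ≈ 42.71 MB.

42.71 MB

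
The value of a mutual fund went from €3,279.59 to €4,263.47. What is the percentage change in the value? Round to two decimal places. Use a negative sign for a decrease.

Change: €4,263.47 − €3,279.59 = €983.88.
Relative to the original: €983.88 ÷ €3,279.59 ≈ 30.00%.

30.00%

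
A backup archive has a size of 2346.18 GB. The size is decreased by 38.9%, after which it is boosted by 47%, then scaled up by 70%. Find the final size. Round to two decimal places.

After the 38.9% decrease: 2346.18 × 0.611 = 1433.51598.
After the 47% increase: 1433.51598 × 1.47 = 2107.2684906.
Apply the 70% increase: 2107.2684906 × 1.7 = 3582.35643402 ≈ 3582.36.

3582.36 GB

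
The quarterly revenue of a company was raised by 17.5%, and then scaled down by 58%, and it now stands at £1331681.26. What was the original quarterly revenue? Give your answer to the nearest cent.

£2698442.27

Undoing the 58% decrease: £1331681.26 ÷ 0.42 ≈ £3170669.666667.
Undoing the 17.5% increase: £3170669.666667 ÷ 1.175 ≈ £2698442.27.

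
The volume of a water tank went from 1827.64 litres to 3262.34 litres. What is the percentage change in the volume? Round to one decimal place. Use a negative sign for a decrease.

Change: 3262.34 − 1827.64 = 1434.70.
Relative to the original: 1434.70 ÷ 1827.64 ≈ 78.5%.

78.5%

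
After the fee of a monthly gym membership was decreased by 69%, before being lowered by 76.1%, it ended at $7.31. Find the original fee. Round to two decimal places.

The overall multiplier applied was 0.31 × 0.239 = 0.07409.
So the original fee was $7.31 ÷ 0.07409 ≈ $98.66.

$98.66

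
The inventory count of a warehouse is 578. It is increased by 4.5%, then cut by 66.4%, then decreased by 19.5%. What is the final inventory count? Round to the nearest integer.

163

After the 4.5% increase: 578 × 1.045 = 604.01.
After the 66.4% decrease: 604.01 × 0.336 = 202.94736.
19.5% decrease: 202.94736 × 0.805 = 163.3726248 ≈ 163.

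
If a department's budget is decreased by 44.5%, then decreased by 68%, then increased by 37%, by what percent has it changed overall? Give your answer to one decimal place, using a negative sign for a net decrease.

A 44.5% decrease multiplies by 0.555.
Then a 68% decrease: 0.555 × 0.32 = 0.1776.
Then a 37% increase: 0.1776 × 1.37 = 0.243312.
Overall factor 0.243312, i.e. -75.7%.

-75.7%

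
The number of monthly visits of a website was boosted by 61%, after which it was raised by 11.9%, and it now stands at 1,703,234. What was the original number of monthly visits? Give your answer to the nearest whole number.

The overall multiplier applied was 1.61 × 1.119 = 1.80159.
So the original number of monthly visits was 1,703,234 ÷ 1.80159 ≈ 945,406.

945,406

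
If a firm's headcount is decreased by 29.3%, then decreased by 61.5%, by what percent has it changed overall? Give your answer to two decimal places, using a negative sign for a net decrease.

A 29.3% decrease multiplies by 0.707.
Then a 61.5% decrease: 0.707 × 0.385 = 0.272195.
Overall factor 0.272195, i.e. -72.78%.

-72.78%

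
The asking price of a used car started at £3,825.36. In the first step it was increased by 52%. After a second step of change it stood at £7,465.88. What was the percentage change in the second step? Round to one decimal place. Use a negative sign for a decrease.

After the first step: £3,825.36 × 1.52 = £5814.5472.
Second-step multiplier: £7,465.88 ÷ £5814.5472 ≈ 1.284.
That is a change of 28.4%.

28.4%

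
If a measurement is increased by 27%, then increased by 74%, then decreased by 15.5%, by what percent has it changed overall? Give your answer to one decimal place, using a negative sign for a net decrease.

86.7%

A 27% increase multiplies by 1.27.
Then a 74% increase: 1.27 × 1.74 = 2.2098.
Then a 15.5% decrease: 2.2098 × 0.845 = 1.867281.
Overall factor 1.867281, i.e. 86.7%.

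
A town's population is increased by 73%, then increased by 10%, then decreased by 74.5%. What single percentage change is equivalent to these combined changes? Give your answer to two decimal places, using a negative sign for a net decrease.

-51.47%

The combined multiplier is 1.73 × 1.1 × 0.255 = 0.485265.
That corresponds to a decrease of 51.47%.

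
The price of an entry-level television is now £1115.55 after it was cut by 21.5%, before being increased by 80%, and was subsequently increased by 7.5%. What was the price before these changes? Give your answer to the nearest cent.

Undoing the 7.5% increase: £1115.55 ÷ 1.075 ≈ £1037.72093.
Undoing the 80% increase: £1037.72093 ÷ 1.8 ≈ £576.511628.
Undoing the 21.5% decrease: £576.511628 ÷ 0.785 ≈ £734.41.

£734.41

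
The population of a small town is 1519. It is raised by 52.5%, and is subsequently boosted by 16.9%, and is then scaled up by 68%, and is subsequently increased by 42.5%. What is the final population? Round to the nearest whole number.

6483

Apply the 52.5% increase: 1519 × 1.525 = 2316.475.
16.9% increase: 2316.475 × 1.169 = 2707.959275.
Apply the 68% increase: 2707.959275 × 1.68 = 4549.371582.
After the 42.5% increase: 4549.371582 × 1.425 = 6482.85450435 ≈ 6483.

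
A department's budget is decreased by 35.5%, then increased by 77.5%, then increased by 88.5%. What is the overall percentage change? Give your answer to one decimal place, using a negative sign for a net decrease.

A 35.5% decrease multiplies by 0.645.
Then a 77.5% increase: 0.645 × 1.775 = 1.144875.
Then an 88.5% increase: 1.144875 × 1.885 = 2.158089375.
Overall factor 2.158089375, i.e. 115.8%.

115.8%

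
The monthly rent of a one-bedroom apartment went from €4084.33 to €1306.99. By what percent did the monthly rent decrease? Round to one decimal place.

68.0%

Change: €1306.99 − €4084.33 = -€2777.34.
Relative to the original: -€2777.34 ÷ €4084.33 ≈ -68.0%.
So the monthly rent decreased by 68.0%.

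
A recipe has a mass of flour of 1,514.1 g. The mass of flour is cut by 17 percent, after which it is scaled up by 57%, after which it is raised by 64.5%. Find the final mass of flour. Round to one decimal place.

3,245.6 g

Each change multiplies by a factor: 0.83 × 1.57 × 1.645 = 2.1435995.
1,514.1 × 2.1435995 = 3245.62400295 ≈ 3,245.6.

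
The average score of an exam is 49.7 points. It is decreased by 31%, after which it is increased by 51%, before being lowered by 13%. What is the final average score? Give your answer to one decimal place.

Each change multiplies by a factor: 0.69 × 1.51 × 0.87 = 0.906453.
49.7 × 0.906453 = 45.0507141 ≈ 45.1.

45.1 points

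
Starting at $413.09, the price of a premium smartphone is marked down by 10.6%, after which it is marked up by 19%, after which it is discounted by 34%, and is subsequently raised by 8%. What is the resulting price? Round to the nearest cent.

After the 10.6% decrease: $413.09 × 0.894 = $369.30246.
19% increase: $369.30246 × 1.19 = $439.4699274.
34% decrease: $439.4699274 × 0.66 = $290.050152084.
Apply the 8% increase: $290.050152084 × 1.08 = $313.25416425072 ≈ $313.25.

$313.25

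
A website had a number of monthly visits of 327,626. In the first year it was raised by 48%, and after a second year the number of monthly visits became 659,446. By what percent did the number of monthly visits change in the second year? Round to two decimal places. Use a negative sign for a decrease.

After the first year: 327,626 × 1.48 = 484886.48.
Second-year multiplier: 659,446 ÷ 484886.48 ≈ 1.360001.
That is a change of 36.00%.

36.00%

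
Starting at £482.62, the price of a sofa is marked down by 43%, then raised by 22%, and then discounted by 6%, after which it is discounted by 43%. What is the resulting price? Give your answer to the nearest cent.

Each change multiplies by a factor: 0.57 × 1.22 × 0.94 × 0.57 = 0.37259532.
£482.62 × 0.37259532 = £179.8219533384 ≈ £179.82.

£179.82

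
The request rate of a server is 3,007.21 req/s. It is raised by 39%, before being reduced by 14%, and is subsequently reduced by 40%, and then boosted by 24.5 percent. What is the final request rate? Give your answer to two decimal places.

After the 39% increase: 3,007.21 × 1.39 = 4180.0219.
14% decrease: 4180.0219 × 0.86 = 3594.818834.
Apply the 40% decrease: 3594.818834 × 0.6 = 2156.8913004.
Apply the 24.5% increase: 2156.8913004 × 1.245 = 2685.329668998 ≈ 2,685.33.

2,685.33 req/s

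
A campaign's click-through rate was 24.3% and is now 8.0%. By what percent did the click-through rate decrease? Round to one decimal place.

67.1%

The change is 8.0 − 24.3 = -16.3 percentage points.
Relative to the original 24.3%, that is -16.3 ÷ 24.3 ≈ -67.1%.
So the click-through rate fell by 67.1%.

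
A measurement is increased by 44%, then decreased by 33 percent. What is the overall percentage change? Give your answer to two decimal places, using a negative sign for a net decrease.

-3.52%

A 44% increase multiplies by 1.44.
Then a 33% decrease: 1.44 × 0.67 = 0.9648.
Overall factor 0.9648, i.e. -3.52%.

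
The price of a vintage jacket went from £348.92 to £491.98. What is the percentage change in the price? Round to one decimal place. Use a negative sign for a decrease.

41.0%

Change: £491.98 − £348.92 = £143.06.
Relative to the original: £143.06 ÷ £348.92 ≈ 41.0%.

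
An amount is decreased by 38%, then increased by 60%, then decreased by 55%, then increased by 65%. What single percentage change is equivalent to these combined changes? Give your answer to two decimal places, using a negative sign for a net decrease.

-26.34%

The combined multiplier is 0.62 × 1.6 × 0.45 × 1.65 = 0.73656.
That corresponds to a decrease of 26.34%.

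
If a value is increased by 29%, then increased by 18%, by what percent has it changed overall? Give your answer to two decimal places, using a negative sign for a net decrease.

52.22%

A 29% increase multiplies by 1.29.
Then an 18% increase: 1.29 × 1.18 = 1.5222.
Overall factor 1.5222, i.e. 52.22%.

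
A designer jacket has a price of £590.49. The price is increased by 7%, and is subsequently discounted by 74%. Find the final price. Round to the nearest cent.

7% increase: £590.49 × 1.07 = £631.8243.
After the 74% decrease: £631.8243 × 0.26 = £164.274318 ≈ £164.27.

£164.27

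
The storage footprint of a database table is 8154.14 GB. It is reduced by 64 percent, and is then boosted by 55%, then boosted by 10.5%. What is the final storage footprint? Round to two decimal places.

5027.76 GB

Apply the 64% decrease: 8154.14 × 0.36 = 2935.4904.
After the 55% increase: 2935.4904 × 1.55 = 4550.01012.
Apply the 10.5% increase: 4550.01012 × 1.105 = 5027.7611826 ≈ 5027.76.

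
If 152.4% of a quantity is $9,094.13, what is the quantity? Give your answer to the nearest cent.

$5,967.28

$9,094.13 ÷ 1.524 ≈ $5,967.28.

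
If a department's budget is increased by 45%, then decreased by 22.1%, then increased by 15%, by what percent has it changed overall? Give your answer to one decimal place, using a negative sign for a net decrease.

A 45% increase multiplies by 1.45.
Then a 22.1% decrease: 1.45 × 0.779 = 1.12955.
Then a 15% increase: 1.12955 × 1.15 = 1.2989825.
Overall factor 1.2989825, i.e. 29.9%.

29.9%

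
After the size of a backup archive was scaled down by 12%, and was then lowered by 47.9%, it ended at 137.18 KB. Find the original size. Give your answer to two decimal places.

The overall multiplier applied was 0.88 × 0.521 = 0.45848.
So the original size was 137.18 ÷ 0.45848 ≈ 299.21 KB.

299.21 KB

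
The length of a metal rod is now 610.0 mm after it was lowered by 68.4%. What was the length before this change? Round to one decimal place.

1,930.4 mm

The overall multiplier applied was 0.316.
So the original length was 610.0 ÷ 0.316 ≈ 1,930.4 mm.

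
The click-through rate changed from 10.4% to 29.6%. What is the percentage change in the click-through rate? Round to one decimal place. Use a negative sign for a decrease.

The change is 29.6 − 10.4 = 19.2 percentage points.
Relative to the original 10.4%, that is 19.2 ÷ 10.4 ≈ 184.6%.

184.6%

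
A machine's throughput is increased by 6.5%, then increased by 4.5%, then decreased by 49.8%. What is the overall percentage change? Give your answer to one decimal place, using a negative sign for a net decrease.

-44.1%

A 6.5% increase multiplies by 1.065.
Then a 4.5% increase: 1.065 × 1.045 = 1.112925.
Then a 49.8% decrease: 1.112925 × 0.502 = 0.55868835.
Overall factor 0.55868835, i.e. -44.1%.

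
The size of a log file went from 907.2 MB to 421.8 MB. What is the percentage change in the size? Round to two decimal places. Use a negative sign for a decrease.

Change: 421.8 − 907.2 = -485.4.
Relative to the original: -485.4 ÷ 907.2 ≈ -53.51%.

-53.51%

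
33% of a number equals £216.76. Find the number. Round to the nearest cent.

£216.76 ÷ 0.33 ≈ £656.85.

£656.85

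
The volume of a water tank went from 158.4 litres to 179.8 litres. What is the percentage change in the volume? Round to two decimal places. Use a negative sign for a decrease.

Change: 179.8 − 158.4 = 21.4.
Relative to the original: 21.4 ÷ 158.4 ≈ 13.51%.

13.51%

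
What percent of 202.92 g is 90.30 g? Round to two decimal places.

90.30 g ÷ 202.92 g ≈ 44.50%.

44.50%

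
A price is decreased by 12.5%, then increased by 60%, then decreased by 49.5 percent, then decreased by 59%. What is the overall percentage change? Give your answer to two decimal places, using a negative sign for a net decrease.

-71.01%

The combined multiplier is 0.875 × 1.6 × 0.505 × 0.41 = 0.28987.
That corresponds to a decrease of 71.01%.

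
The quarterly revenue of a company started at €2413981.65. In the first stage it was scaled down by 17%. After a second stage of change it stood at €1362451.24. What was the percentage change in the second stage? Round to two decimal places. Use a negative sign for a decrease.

After the first stage: €2413981.65 × 0.83 = €2003604.7695.
Second-stage multiplier: €1362451.24 ÷ €2003604.7695 ≈ 0.68.
That is a change of -32.00%.

-32.00%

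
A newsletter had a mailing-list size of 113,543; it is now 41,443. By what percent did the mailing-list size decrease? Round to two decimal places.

Change: 41,443 − 113,543 = -72,100.
Relative to the original: -72,100 ÷ 113,543 ≈ -63.50%.
So the mailing-list size decreased by 63.50%.

63.50%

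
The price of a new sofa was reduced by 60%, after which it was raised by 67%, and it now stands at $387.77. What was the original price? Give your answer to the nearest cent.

Undoing the 67% increase: $387.77 ÷ 1.67 ≈ $232.197605.
Undoing the 60% decrease: $232.197605 ÷ 0.4 ≈ $580.49.

$580.49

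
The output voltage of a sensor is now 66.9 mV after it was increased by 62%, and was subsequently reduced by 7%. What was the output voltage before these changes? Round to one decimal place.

44.4 mV

Undoing the 7% decrease: 66.9 ÷ 0.93 ≈ 71.935484.
Undoing the 62% increase: 71.935484 ÷ 1.62 ≈ 44.4 mV.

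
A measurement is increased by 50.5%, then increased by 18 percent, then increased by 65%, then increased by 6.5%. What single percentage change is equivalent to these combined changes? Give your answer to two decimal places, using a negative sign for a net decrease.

212.07%

A 50.5% increase multiplies by 1.505.
Then an 18% increase: 1.505 × 1.18 = 1.7759.
Then a 65% increase: 1.7759 × 1.65 = 2.930235.
Then a 6.5% increase: 2.930235 × 1.065 = 3.120700275.
Overall factor 3.120700275, i.e. 212.07%.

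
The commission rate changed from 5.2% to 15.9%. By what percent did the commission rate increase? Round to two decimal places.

The change is 15.9 − 5.2 = 10.7 percentage points.
Relative to the original 5.2%, that is 10.7 ÷ 5.2 ≈ 205.77%.
So the commission rate rose by 205.77%.

205.77%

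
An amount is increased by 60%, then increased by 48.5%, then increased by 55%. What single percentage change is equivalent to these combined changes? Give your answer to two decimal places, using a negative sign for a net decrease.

268.28%

The combined multiplier is 1.6 × 1.485 × 1.55 = 3.6828.
That corresponds to an increase of 268.28%.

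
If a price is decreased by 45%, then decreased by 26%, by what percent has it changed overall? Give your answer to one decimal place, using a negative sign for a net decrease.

-59.3%

A 45% decrease multiplies by 0.55.
Then a 26% decrease: 0.55 × 0.74 = 0.407.
Overall factor 0.407, i.e. -59.3%.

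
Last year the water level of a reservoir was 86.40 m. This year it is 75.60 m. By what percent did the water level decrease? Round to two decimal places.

Change: 75.60 − 86.40 = -10.80.
Relative to the original: -10.80 ÷ 86.40 = -12.50%.
So the water level decreased by 12.50%.

12.50%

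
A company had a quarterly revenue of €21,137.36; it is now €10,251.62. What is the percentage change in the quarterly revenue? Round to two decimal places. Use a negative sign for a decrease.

Change: €10,251.62 − €21,137.36 = -€10,885.74.
Relative to the original: -€10,885.74 ÷ €21,137.36 ≈ -51.50%.

-51.50%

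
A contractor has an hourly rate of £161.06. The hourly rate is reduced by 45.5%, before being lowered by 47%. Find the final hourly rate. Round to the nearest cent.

£46.52

45.5% decrease: £161.06 × 0.545 = £87.7777.
47% decrease: £87.7777 × 0.53 = £46.522181 ≈ £46.52.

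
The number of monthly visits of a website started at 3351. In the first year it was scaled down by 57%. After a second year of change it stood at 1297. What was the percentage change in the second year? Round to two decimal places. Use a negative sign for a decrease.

-9.99%

After the first year: 3351 × 0.43 = 1440.93.
Second-year multiplier: 1297 ÷ 1440.93 ≈ 0.900113.
That is a change of -9.99%.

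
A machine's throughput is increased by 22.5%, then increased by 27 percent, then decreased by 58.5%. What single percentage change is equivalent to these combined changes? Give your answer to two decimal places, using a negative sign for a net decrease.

A 22.5% increase multiplies by 1.225.
Then a 27% increase: 1.225 × 1.27 = 1.55575.
Then a 58.5% decrease: 1.55575 × 0.415 = 0.64563625.
Overall factor 0.64563625, i.e. -35.44%.

-35.44%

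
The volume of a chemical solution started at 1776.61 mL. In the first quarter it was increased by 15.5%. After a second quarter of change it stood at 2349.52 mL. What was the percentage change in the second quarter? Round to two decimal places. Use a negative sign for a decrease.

14.50%

After the first quarter: 1776.61 × 1.155 = 2051.98455.
Second-quarter multiplier: 2349.52 ÷ 2051.98455 ≈ 1.144999.
That is a change of 14.50%.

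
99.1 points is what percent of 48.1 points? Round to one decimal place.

99.1 points ÷ 48.1 points ≈ 206.0%.

206.0%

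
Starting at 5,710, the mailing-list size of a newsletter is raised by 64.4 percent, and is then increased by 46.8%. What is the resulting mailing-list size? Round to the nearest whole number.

Each change multiplies by a factor: 1.644 × 1.468 = 2.413392.
5,710 × 2.413392 = 13780.46832 ≈ 13,780.

13,780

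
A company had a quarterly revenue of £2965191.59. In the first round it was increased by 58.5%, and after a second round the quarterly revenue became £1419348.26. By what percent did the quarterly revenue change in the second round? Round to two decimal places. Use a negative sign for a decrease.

-69.80%

After the first round: £2965191.59 × 1.585 = £4699828.67015.
Second-round multiplier: £1419348.26 ÷ £4699828.67015 ≈ 0.302.
That is a change of -69.80%.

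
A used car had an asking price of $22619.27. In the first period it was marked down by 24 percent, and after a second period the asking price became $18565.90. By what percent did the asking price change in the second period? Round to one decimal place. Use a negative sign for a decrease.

After the first period: $22619.27 × 0.76 = $17190.6452.
Second-period multiplier: $18565.90 ÷ $17190.6452 ≈ 1.08.
That is a change of 8.0%.

8.0%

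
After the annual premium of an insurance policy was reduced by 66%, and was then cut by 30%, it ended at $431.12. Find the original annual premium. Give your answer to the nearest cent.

$1811.43

Undoing the 30% decrease: $431.12 ÷ 0.7 ≈ $615.885714.
Undoing the 66% decrease: $615.885714 ÷ 0.34 ≈ $1811.43.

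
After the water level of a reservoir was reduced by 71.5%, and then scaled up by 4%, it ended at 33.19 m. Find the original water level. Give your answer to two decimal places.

The overall multiplier applied was 0.285 × 1.04 = 0.2964.
So the original water level was 33.19 ÷ 0.2964 ≈ 111.98 m.

111.98 m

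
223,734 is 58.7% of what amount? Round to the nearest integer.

223,734 ÷ 0.587 ≈ 381,148.

381,148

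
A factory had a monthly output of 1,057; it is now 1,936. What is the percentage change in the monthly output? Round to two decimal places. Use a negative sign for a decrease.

83.16%

Change: 1,936 − 1,057 = 879.
Relative to the original: 879 ÷ 1,057 ≈ 83.16%.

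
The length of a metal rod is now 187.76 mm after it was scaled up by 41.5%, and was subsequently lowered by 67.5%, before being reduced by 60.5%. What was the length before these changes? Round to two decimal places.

1033.63 mm

The overall multiplier applied was 1.415 × 0.325 × 0.395 = 0.181650625.
So the original length was 187.76 ÷ 0.181650625 ≈ 1033.63 mm.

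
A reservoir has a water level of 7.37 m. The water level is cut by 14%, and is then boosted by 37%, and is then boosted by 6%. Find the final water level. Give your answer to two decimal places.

9.20 m

Apply the 14% decrease: 7.37 × 0.86 = 6.3382.
Apply the 37% increase: 6.3382 × 1.37 = 8.683334.
6% increase: 8.683334 × 1.06 = 9.20433404 ≈ 9.20.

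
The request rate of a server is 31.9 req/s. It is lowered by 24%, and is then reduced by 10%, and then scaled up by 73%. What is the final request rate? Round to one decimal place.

24% decrease: 31.9 × 0.76 = 24.244.
Apply the 10% decrease: 24.244 × 0.9 = 21.8196.
Apply the 73% increase: 21.8196 × 1.73 = 37.747908 ≈ 37.7.

37.7 req/s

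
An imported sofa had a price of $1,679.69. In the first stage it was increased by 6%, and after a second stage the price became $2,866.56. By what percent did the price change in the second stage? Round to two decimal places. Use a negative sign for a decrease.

After the first stage: $1,679.69 × 1.06 = $1780.4714.
Second-stage multiplier: $2,866.56 ÷ $1780.4714 ≈ 1.610001.
That is a change of 61.00%.

61.00%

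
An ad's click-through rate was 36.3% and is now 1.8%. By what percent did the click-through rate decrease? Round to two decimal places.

The change is 1.8 − 36.3 = -34.5 percentage points.
Relative to the original 36.3%, that is -34.5 ÷ 36.3 ≈ -95.04%.
So the click-through rate fell by 95.04%.

95.04%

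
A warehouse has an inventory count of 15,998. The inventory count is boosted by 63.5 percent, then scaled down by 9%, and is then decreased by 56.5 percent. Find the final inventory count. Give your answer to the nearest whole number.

10,354

Apply the 63.5% increase: 15,998 × 1.635 = 26156.73.
Apply the 9% decrease: 26156.73 × 0.91 = 23802.6243.
Apply the 56.5% decrease: 23802.6243 × 0.435 = 10354.1415705 ≈ 10,354.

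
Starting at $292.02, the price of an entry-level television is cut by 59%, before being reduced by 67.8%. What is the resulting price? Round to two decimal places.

Apply the 59% decrease: $292.02 × 0.41 = $119.7282.
67.8% decrease: $119.7282 × 0.322 = $38.5524804 ≈ $38.55.

$38.55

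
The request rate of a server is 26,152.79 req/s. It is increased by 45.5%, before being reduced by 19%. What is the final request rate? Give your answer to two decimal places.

Apply the 45.5% increase: 26,152.79 × 1.455 = 38052.30945.
After the 19% decrease: 38052.30945 × 0.81 = 30822.3706545 ≈ 30,822.37.

30,822.37 req/s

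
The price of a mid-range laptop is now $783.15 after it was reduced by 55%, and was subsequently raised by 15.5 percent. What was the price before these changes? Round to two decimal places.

$1,506.78

The overall multiplier applied was 0.45 × 1.155 = 0.51975.
So the original price was $783.15 ÷ 0.51975 ≈ $1,506.78.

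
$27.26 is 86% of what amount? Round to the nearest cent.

$31.70

$27.26 ÷ 0.86 ≈ $31.70.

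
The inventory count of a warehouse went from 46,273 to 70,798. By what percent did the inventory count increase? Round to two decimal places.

Change: 70,798 − 46,273 = 24,525.
Relative to the original: 24,525 ÷ 46,273 ≈ 53.00%.
So the inventory count increased by 53.00%.

53.00%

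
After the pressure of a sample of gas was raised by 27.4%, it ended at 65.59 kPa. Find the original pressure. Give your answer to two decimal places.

51.48 kPa

The overall multiplier applied was 1.274.
So the original pressure was 65.59 ÷ 1.274 ≈ 51.48 kPa.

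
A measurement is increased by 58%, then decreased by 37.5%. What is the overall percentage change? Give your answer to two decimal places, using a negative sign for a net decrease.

The combined multiplier is 1.58 × 0.625 = 0.9875.
That corresponds to a decrease of 1.25%.

-1.25%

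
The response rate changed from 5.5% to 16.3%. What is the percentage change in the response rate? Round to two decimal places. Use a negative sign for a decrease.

The change is 16.3 − 5.5 = 10.8 percentage points.
Relative to the original 5.5%, that is 10.8 ÷ 5.5 ≈ 196.36%.

196.36%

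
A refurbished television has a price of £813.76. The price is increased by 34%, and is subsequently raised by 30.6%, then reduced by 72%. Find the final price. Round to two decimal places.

£398.75

Apply the 34% increase: £813.76 × 1.34 = £1090.4384.
30.6% increase: £1090.4384 × 1.306 = £1424.1125504.
72% decrease: £1424.1125504 × 0.28 = £398.751514112 ≈ £398.75.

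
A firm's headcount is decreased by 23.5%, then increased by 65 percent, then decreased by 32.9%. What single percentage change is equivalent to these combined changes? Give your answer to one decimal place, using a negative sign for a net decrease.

A 23.5% decrease multiplies by 0.765.
Then a 65% increase: 0.765 × 1.65 = 1.26225.
Then a 32.9% decrease: 1.26225 × 0.671 = 0.84696975.
Overall factor 0.84696975, i.e. -15.3%.

-15.3%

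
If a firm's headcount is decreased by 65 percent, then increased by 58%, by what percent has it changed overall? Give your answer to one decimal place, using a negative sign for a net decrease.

A 65% decrease multiplies by 0.35.
Then a 58% increase: 0.35 × 1.58 = 0.553.
Overall factor 0.553, i.e. -44.7%.

-44.7%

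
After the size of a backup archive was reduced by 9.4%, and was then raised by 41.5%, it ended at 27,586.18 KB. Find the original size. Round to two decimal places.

The overall multiplier applied was 0.906 × 1.415 = 1.28199.
So the original size was 27,586.18 ÷ 1.28199 ≈ 21,518.25 KB.

21,518.25 KB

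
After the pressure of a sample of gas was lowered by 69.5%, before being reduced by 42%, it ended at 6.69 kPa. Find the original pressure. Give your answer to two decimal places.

The overall multiplier applied was 0.305 × 0.58 = 0.1769.
So the original pressure was 6.69 ÷ 0.1769 ≈ 37.82 kPa.

37.82 kPa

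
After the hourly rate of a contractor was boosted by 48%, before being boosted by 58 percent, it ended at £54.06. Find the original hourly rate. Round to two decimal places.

£23.12

The overall multiplier applied was 1.48 × 1.58 = 2.3384.
So the original hourly rate was £54.06 ÷ 2.3384 ≈ £23.12.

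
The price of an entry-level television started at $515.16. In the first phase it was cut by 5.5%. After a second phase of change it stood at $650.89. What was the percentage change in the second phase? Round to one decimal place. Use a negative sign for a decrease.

After the first phase: $515.16 × 0.945 = $486.8262.
Second-phase multiplier: $650.89 ÷ $486.8262 ≈ 1.33701.
That is a change of 33.7%.

33.7%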